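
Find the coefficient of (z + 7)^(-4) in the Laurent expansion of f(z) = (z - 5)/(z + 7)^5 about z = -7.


Step 1: Write the numerator in powers of (z + 7): z - 5 = (z + 7) + (1*(-7) - 5) = (z + 7) - 12
Step 2: Divide by (z + 7)^5: f(z) = -12(z + 7)^(-5) + (z + 7)^(-4)
Step 3: This finite sum is the Laurent series of f about z = -7.
Step 4: Coefficient of (z + 7)^(-4) = coefficient of (z + 7) in the re-centred numerator = 1

1


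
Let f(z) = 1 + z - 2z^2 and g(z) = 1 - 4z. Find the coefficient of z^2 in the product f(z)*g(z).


Step 1: z^2 term in f*g comes from: (1)*(0) + (z)*(-4z) + (-2z^2)*(1)
Step 2: = 0 - 4 - 2
Step 3: = -6

-6


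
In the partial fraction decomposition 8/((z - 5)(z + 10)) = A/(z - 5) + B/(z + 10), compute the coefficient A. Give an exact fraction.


Step 1: Multiply both sides by (z - 5) and set z = 5
Step 2: A = 8 / (5 + 10)
Step 3: A = 8 / 15
Step 4: A = 8/15

8/15


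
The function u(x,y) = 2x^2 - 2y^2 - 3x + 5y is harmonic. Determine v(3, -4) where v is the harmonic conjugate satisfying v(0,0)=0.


Step 1: v_x = -u_y = 4y - 5
Step 2: v_y = u_x = 4x - 3
Step 3: v = 4xy - 5x - 3y + C
Step 4: v(0,0) = 0 => C = 0
Step 5: v(3, -4) = -51

-51


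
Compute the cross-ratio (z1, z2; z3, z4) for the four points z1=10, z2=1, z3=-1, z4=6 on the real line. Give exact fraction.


Step 1: (z1-z3)(z2-z4) = 11 * (-5) = -55
Step 2: (z1-z4)(z2-z3) = 4 * 2 = 8
Step 3: Cross-ratio = -55/8 = -55/8

-55/8


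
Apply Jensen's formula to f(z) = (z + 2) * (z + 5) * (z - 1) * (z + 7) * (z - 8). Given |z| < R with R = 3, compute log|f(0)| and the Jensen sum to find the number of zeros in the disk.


Jensen's formula: (1/2pi)*integral log|f(Re^it)|dt = log|f(0)| + sum_{|a_k|<R} log(R/|a_k|)
Step 1: f(0) = 2 * 5 * (-1) * 7 * (-8) = 560
Step 2: log|f(0)| = log|-2| + log|-5| + log|1| + log|-7| + log|8| = 6.3279
Step 3: Zeros inside |z| < 3: -2, 1
Step 4: Jensen sum = log(3/2) + log(3/1) = 1.5041
Step 5: n(R) = number of terms in the Jensen sum = count of zeros inside |z| < 3 = 2

2


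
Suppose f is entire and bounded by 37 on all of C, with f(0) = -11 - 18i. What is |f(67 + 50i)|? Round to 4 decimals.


Step 1: By Liouville's theorem, a bounded entire function is constant.
Step 2: f(z) = f(0) = -11 - 18i for all z.
Step 3: |f(w)| = |-11 - 18i| = sqrt(121 + 324)
Step 4: = 21.095

21.095


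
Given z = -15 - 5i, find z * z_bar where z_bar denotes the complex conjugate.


Step 1: conj(z) = -15 + 5i
Step 2: z * conj(z) = (-15)^2 + (-5)^2
Step 3: = 225 + 25 = 250

250


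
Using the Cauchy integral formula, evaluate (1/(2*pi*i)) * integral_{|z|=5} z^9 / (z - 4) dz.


Step 1: f(z) = z^9, a = 4 is inside |z| = 5
Step 2: By Cauchy integral formula: (1/(2pi*i)) * integral = f(a)
Step 3: f(4) = 4^9 = 262144

262144


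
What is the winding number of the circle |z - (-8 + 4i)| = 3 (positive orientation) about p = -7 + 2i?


Step 1: Center c = (-8, 4), radius = 3
Step 2: |p - c|^2 = 1^2 + (-2)^2 = 5
Step 3: r^2 = 9
Step 4: |p-c| < r so winding number = 1

1


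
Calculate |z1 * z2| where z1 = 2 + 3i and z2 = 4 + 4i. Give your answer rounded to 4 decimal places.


Step 1: |z1| = sqrt(2^2 + 3^2) = sqrt(13)
Step 2: |z2| = sqrt(4^2 + 4^2) = sqrt(32)
Step 3: |z1*z2| = |z1|*|z2| = sqrt(13) * sqrt(32) = sqrt(13 * 32) = sqrt(416)
Step 4: = 20.3961

20.3961


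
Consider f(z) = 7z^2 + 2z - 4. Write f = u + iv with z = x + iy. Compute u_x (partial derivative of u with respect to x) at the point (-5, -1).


Step 1: f(z) = 7(x+iy)^2 + 2(x+iy) - 4
Step 2: u = 7(x^2 - y^2) + 2x - 4
Step 3: u_x = 14x + 2
Step 4: At (-5, -1): u_x = -70 + 2 = -68

-68


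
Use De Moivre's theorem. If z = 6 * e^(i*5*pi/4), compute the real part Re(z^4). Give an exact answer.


Step 1: By De Moivre's theorem, z^4 = 6^4 * e^(i*4*5*pi/4) = 1296 * (cos(5*pi) + i*sin(5*pi))
Step 2: |z|^4 = 6^4 = 1296
Step 3: Reduce the angle mod 2*pi: 5*pi - 4*pi = pi
Step 4: cos(pi) = -1
Step 5: Re(z^4) = 1296 * (-1) = -1296

-1296


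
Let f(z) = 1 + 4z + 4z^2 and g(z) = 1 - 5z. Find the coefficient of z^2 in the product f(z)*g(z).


Step 1: z^2 term in f*g comes from: (1)*(0) + (4z)*(-5z) + (4z^2)*(1)
Step 2: = 0 - 20 + 4
Step 3: = -16

-16


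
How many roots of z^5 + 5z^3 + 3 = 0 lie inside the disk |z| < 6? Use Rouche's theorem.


Step 1: On |z| = 6 the three terms have sizes |z^5| = 6^5 = 7776, |5z^3| = 5*6^3 = 1080, |3| = 3
Step 2: The dominant term is g(z) = z^5; let h(z) = 5z^3 + 3 so f = g + h
Step 3: On |z| = 6: |g| = 7776 and |h| <= 1080 + 3 = 1083
Step 4: Since 7776 > 1083, |h| < |g| on |z| = 6, so by Rouche f has the same number of zeros as g inside |z| < 6
Step 5: g(z) = z^5 has 5 zeros (all at the origin) inside |z| < 6. Answer = 5

5


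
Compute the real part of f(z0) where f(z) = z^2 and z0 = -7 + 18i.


Step 1: z0 = -7 + 18i
Step 2: z0^2 = (-7)^2 - 18^2 - 252i
Step 3: real part = 49 - 324 = -275

-275


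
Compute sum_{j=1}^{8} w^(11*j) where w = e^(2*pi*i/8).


Step 1: The sum sum_{j=1}^{n} w^(k*j) equals n if n | k, else 0.
Step 2: Here n = 8, k = 11
Step 3: Does n divide k? 8 | 11 -> False
Step 4: Sum = 0

0


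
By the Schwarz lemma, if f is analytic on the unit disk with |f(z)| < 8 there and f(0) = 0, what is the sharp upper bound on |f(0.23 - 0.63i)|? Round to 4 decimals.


Step 1: g = f/8 maps D -> D with g(0) = 0, so by the Schwarz lemma |g(z)| <= |z|, i.e. |f(z)| <= 8|z|; this is sharp (f(z) = 8z).
Step 2: |z0|^2 = 0.23^2 + (-0.63)^2 = 0.4498
Step 3: |z0| = sqrt(0.4498) = 0.670671
Step 4: Best bound = 8 * |z0| = 8 * 0.670671 = 5.3654

5.3654


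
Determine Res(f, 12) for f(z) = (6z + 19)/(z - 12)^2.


Step 1: Pole of order 2 at z = 12
Step 2: Res = lim d/dz [(z - 12)^2 * f(z)] as z -> 12
Step 3: (z - 12)^2 * f(z) = 6z + 19
Step 4: d/dz[6z + 19] = 6

6


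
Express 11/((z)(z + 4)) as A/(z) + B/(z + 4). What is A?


Step 1: Multiply both sides by (z) and set z = 0
Step 2: A = 11 / (0 + 4)
Step 3: A = 11 / 4
Step 4: A = 11/4

11/4


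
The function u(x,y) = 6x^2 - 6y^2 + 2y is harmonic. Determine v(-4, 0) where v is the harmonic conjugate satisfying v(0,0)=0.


Step 1: v_x = -u_y = 12y - 2
Step 2: v_y = u_x = 12x + 0
Step 3: v = 12xy - 2x + C
Step 4: v(0,0) = 0 => C = 0
Step 5: v(-4, 0) = 8

8


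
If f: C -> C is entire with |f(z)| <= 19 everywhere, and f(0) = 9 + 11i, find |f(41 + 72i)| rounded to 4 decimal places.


Step 1: By Liouville's theorem, a bounded entire function is constant.
Step 2: f(z) = f(0) = 9 + 11i for all z.
Step 3: |f(w)| = |9 + 11i| = sqrt(81 + 121)
Step 4: = 14.2127

14.2127


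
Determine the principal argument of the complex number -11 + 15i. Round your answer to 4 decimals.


Step 1: z = -11 + 15i
Step 2: arg(z) = atan2(15, -11)
Step 3: arg(z) = 2.2035

2.2035


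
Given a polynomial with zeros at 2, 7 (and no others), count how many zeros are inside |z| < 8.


Step 1: Check each root:
  z = 2: |2| = 2 < 8
  z = 7: |7| = 7 < 8
Step 2: Count = 2

2


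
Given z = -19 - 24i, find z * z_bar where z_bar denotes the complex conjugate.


Step 1: conj(z) = -19 + 24i
Step 2: z * conj(z) = (-19)^2 + (-24)^2
Step 3: = 361 + 576 = 937

937


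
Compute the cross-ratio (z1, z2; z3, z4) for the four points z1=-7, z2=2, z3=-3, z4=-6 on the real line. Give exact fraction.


Step 1: (z1-z3)(z2-z4) = (-4) * 8 = -32
Step 2: (z1-z4)(z2-z3) = (-1) * 5 = -5
Step 3: Cross-ratio = 32/5 = 32/5

32/5


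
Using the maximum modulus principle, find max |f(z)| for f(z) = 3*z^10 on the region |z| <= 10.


Step 1: On |z| = 10, |f(z)| = 3 * |z|^10 = 3 * 10^10
Step 2: By maximum modulus principle, maximum is on boundary.
Step 3: Maximum = 3 * 10000000000 = 30000000000

30000000000


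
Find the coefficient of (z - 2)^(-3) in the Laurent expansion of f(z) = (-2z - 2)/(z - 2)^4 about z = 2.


Step 1: Write the numerator in powers of (z - 2): -2z - 2 = -2(z - 2) + (-2*2 - 2) = -2(z - 2) - 6
Step 2: Divide by (z - 2)^4: f(z) = -6(z - 2)^(-4) - 2(z - 2)^(-3)
Step 3: This finite sum is the Laurent series of f about z = 2.
Step 4: Coefficient of (z - 2)^(-3) = coefficient of (z - 2) in the re-centred numerator = -2

-2


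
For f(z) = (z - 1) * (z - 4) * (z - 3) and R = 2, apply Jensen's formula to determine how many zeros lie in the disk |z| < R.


Jensen's formula: (1/2pi)*integral log|f(Re^it)|dt = log|f(0)| + sum_{|a_k|<R} log(R/|a_k|)
Step 1: f(0) = (-1) * (-4) * (-3) = -12
Step 2: log|f(0)| = log|1| + log|4| + log|3| = 2.4849
Step 3: Zeros inside |z| < 2: 1
Step 4: Jensen sum = log(2/1) = 0.6931
Step 5: n(R) = number of terms in the Jensen sum = count of zeros inside |z| < 2 = 1

1


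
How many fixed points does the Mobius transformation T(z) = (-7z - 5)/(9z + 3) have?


Step 1: Fixed points satisfy T(z) = z
Step 2: 9z^2 + 10z + 5 = 0
Step 3: Discriminant = 10^2 - 4*9*5 = -80
Step 4: Number of fixed points = 2

2


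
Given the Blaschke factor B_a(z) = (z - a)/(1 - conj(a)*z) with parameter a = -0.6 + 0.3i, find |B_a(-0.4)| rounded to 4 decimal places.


Step 1: Numerator z0 - a = -0.4 - (-0.6 + 0.3i) = 0.2 - 0.3i
Step 2: Denominator 1 - conj(a)*z0 = 1 - (-0.6 - 0.3i)*(-0.4) = 0.76 - 0.12i
Step 3: |z0 - a|^2 = 0.2^2 + (-0.3)^2 = 0.13; |1 - conj(a)*z0|^2 = 0.76^2 + (-0.12)^2 = 0.592
Step 4: |B_a(-0.4)| = sqrt(0.13 / 0.592) = sqrt(0.219595)
Step 5: = 0.4686

0.4686


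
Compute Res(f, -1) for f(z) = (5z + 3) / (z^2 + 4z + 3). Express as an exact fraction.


Step 1: Q(z) = z^2 + 4z + 3 = (z + 1)(z + 3)
Step 2: Q'(z) = 2z + 4
Step 3: Q'(-1) = 2, P(-1) = -2
Step 4: Res = P(-1)/Q'(-1) = -2/2 = -1

-1


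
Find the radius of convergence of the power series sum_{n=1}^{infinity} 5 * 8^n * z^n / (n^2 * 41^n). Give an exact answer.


Step 1: General term a_n = 5 * 8^n / (n^2 * 41^n)
Step 2: By the root test, |a_n|^(1/n) = 5^(1/n) * 8 / (n^(2/n) * 41) -> 8/41 as n -> infinity (since 5^(1/n) -> 1 and n^(2/n) -> 1)
Step 3: R = 1/lim|a_n|^(1/n) = 41/8

41/8


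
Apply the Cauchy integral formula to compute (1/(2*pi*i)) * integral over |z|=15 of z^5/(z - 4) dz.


Step 1: f(z) = z^5, a = 4 is inside |z| = 15
Step 2: By Cauchy integral formula: (1/(2pi*i)) * integral = f(a)
Step 3: f(4) = 4^5 = 1024

1024


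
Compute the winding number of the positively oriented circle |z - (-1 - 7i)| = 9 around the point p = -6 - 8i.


Step 1: Center c = (-1, -7), radius = 9
Step 2: |p - c|^2 = (-5)^2 + (-1)^2 = 26
Step 3: r^2 = 81
Step 4: |p-c| < r so winding number = 1

1


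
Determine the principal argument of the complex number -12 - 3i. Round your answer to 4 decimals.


Step 1: z = -12 - 3i
Step 2: arg(z) = atan2(-3, -12)
Step 3: arg(z) = -2.8966

-2.8966


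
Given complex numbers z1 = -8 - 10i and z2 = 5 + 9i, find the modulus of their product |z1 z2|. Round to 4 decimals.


Step 1: |z1| = sqrt((-8)^2 + (-10)^2) = sqrt(164)
Step 2: |z2| = sqrt(5^2 + 9^2) = sqrt(106)
Step 3: |z1*z2| = |z1|*|z2| = sqrt(164) * sqrt(106) = sqrt(164 * 106) = sqrt(17384)
Step 4: = 131.8484

131.8484


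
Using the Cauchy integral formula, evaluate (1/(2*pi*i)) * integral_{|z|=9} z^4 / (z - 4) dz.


Step 1: f(z) = z^4, a = 4 is inside |z| = 9
Step 2: By Cauchy integral formula: (1/(2pi*i)) * integral = f(a)
Step 3: f(4) = 4^4 = 256

256


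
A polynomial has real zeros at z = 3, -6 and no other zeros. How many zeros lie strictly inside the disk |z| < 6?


Step 1: Check each root:
  z = 3: |3| = 3 < 6
  z = -6: |-6| = 6 >= 6
Step 2: Count = 1

1


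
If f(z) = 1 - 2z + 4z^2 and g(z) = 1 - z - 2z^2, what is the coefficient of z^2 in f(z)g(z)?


Step 1: z^2 term in f*g comes from: (1)*(-2z^2) + (-2z)*(-z) + (4z^2)*(1)
Step 2: = -2 + 2 + 4
Step 3: = 4

4


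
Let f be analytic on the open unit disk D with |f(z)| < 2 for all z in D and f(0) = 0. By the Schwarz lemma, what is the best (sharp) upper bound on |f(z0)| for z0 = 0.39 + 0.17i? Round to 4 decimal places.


Step 1: g = f/2 maps D -> D with g(0) = 0, so by the Schwarz lemma |g(z)| <= |z|, i.e. |f(z)| <= 2|z|; this is sharp (f(z) = 2z).
Step 2: |z0|^2 = 0.39^2 + 0.17^2 = 0.181
Step 3: |z0| = sqrt(0.181) = 0.425441
Step 4: Best bound = 2 * |z0| = 2 * 0.425441 = 0.8509

0.8509


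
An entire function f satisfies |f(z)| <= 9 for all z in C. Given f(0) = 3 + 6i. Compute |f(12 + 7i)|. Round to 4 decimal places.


Step 1: By Liouville's theorem, a bounded entire function is constant.
Step 2: f(z) = f(0) = 3 + 6i for all z.
Step 3: |f(w)| = |3 + 6i| = sqrt(9 + 36)
Step 4: = 6.7082

6.7082


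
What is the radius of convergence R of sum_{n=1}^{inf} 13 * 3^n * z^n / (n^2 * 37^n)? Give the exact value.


Step 1: General term a_n = 13 * 3^n / (n^2 * 37^n)
Step 2: By the root test, |a_n|^(1/n) = 13^(1/n) * 3 / (n^(2/n) * 37) -> 3/37 as n -> infinity (since 13^(1/n) -> 1 and n^(2/n) -> 1)
Step 3: R = 1/lim|a_n|^(1/n) = 37/3

37/3


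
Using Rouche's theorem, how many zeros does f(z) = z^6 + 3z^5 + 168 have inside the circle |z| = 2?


Step 1: On |z| = 2 the three terms have sizes |z^6| = 2^6 = 64, |3z^5| = 3*2^5 = 96, |168| = 168
Step 2: The dominant term is g(z) = 168; let h(z) = z^6 + 3z^5 so f = g + h
Step 3: On |z| = 2: |g| = 168 and |h| <= 64 + 96 = 160
Step 4: Since 168 > 160, |h| < |g| on |z| = 2, so by Rouche f has the same number of zeros as g inside |z| < 2
Step 5: g(z) = 168 is a nonzero constant with no zeros inside |z| < 2. Answer = 0

0


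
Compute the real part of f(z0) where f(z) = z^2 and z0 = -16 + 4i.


Step 1: z0 = -16 + 4i
Step 2: z0^2 = (-16)^2 - 4^2 - 128i
Step 3: real part = 256 - 16 = 240

240


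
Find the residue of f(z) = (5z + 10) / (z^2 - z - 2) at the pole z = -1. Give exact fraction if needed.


Step 1: Q(z) = z^2 - z - 2 = (z + 1)(z - 2)
Step 2: Q'(z) = 2z - 1
Step 3: Q'(-1) = -3, P(-1) = 5
Step 4: Res = P(-1)/Q'(-1) = 5/(-3) = -5/3

-5/3


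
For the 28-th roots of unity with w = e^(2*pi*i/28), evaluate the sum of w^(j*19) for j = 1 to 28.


Step 1: The sum sum_{j=1}^{n} w^(k*j) equals n if n | k, else 0.
Step 2: Here n = 28, k = 19
Step 3: Does n divide k? 28 | 19 -> False
Step 4: Sum = 0

0


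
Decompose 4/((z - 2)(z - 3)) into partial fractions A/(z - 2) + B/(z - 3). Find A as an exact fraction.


Step 1: Multiply both sides by (z - 2) and set z = 2
Step 2: A = 4 / (2 - 3)
Step 3: A = 4 / (-1)
Step 4: A = -4

-4


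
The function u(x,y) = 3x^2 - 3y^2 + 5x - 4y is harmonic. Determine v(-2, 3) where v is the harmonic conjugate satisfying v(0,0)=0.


Step 1: v_x = -u_y = 6y + 4
Step 2: v_y = u_x = 6x + 5
Step 3: v = 6xy + 4x + 5y + C
Step 4: v(0,0) = 0 => C = 0
Step 5: v(-2, 3) = -29

-29


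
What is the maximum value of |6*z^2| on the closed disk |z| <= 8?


Step 1: On |z| = 8, |f(z)| = 6 * |z|^2 = 6 * 8^2
Step 2: By maximum modulus principle, maximum is on boundary.
Step 3: Maximum = 6 * 64 = 384

384


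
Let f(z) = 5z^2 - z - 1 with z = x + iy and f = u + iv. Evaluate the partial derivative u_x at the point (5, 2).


Step 1: f(z) = 5(x+iy)^2 - (x+iy) - 1
Step 2: u = 5(x^2 - y^2) - x - 1
Step 3: u_x = 10x - 1
Step 4: At (5, 2): u_x = 50 - 1 = 49

49


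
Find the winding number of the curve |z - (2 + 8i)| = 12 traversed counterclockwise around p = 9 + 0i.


Step 1: Center c = (2, 8), radius = 12
Step 2: |p - c|^2 = 7^2 + (-8)^2 = 113
Step 3: r^2 = 144
Step 4: |p-c| < r so winding number = 1

1


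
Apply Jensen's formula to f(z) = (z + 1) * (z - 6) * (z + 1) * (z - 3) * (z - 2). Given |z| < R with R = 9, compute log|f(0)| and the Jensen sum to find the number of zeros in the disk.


Jensen's formula: (1/2pi)*integral log|f(Re^it)|dt = log|f(0)| + sum_{|a_k|<R} log(R/|a_k|)
Step 1: f(0) = 1 * (-6) * 1 * (-3) * (-2) = -36
Step 2: log|f(0)| = log|-1| + log|6| + log|-1| + log|3| + log|2| = 3.5835
Step 3: Zeros inside |z| < 9: -1, 6, -1, 3, 2
Step 4: Jensen sum = log(9/1) + log(9/6) + log(9/1) + log(9/3) + log(9/2) = 7.4026
Step 5: n(R) = number of terms in the Jensen sum = count of zeros inside |z| < 9 = 5

5


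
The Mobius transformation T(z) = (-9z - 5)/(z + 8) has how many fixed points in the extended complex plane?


Step 1: Fixed points satisfy T(z) = z
Step 2: z^2 + 17z + 5 = 0
Step 3: Discriminant = 17^2 - 4*1*5 = 269
Step 4: Number of fixed points = 2

2


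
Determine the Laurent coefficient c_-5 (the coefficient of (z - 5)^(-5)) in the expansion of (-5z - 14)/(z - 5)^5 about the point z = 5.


Step 1: Write the numerator in powers of (z - 5): -5z - 14 = -5(z - 5) + (-5*5 - 14) = -5(z - 5) - 39
Step 2: Divide by (z - 5)^5: f(z) = -39(z - 5)^(-5) - 5(z - 5)^(-4)
Step 3: This finite sum is the Laurent series of f about z = 5.
Step 4: Coefficient of (z - 5)^(-5) = -5*5 - 14 = -39

-39


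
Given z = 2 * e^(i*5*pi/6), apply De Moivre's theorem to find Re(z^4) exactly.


Step 1: By De Moivre's theorem, z^4 = 2^4 * e^(i*4*5*pi/6) = 16 * (cos(10*pi/3) + i*sin(10*pi/3))
Step 2: |z|^4 = 2^4 = 16
Step 3: Reduce the angle mod 2*pi: 10*pi/3 - 2*pi = 4*pi/3
Step 4: cos(4*pi/3) = -1/2
Step 5: Re(z^4) = 16 * (-1/2) = -8

-8


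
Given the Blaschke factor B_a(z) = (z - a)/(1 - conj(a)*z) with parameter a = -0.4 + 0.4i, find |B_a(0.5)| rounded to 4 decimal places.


Step 1: Numerator z0 - a = 0.5 - (-0.4 + 0.4i) = 0.9 - 0.4i
Step 2: Denominator 1 - conj(a)*z0 = 1 - (-0.4 - 0.4i)*0.5 = 1.2 + 0.2i
Step 3: |z0 - a|^2 = 0.9^2 + (-0.4)^2 = 0.97; |1 - conj(a)*z0|^2 = 1.2^2 + 0.2^2 = 1.48
Step 4: |B_a(0.5)| = sqrt(0.97 / 1.48) = sqrt(0.655405)
Step 5: = 0.8096

0.8096


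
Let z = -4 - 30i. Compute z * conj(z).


Step 1: conj(z) = -4 + 30i
Step 2: z * conj(z) = (-4)^2 + (-30)^2
Step 3: = 16 + 900 = 916

916


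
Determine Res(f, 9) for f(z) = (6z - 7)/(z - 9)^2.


Step 1: Pole of order 2 at z = 9
Step 2: Res = lim d/dz [(z - 9)^2 * f(z)] as z -> 9
Step 3: (z - 9)^2 * f(z) = 6z - 7
Step 4: d/dz[6z - 7] = 6

6


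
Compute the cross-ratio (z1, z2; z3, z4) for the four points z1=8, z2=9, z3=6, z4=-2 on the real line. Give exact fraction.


Step 1: (z1-z3)(z2-z4) = 2 * 11 = 22
Step 2: (z1-z4)(z2-z3) = 10 * 3 = 30
Step 3: Cross-ratio = 22/30 = 11/15

11/15


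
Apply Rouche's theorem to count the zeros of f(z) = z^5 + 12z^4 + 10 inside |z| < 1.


Step 1: On |z| = 1 the three terms have sizes |z^5| = 1^5 = 1, |12z^4| = 12*1^4 = 12, |10| = 10
Step 2: The dominant term is g(z) = 12z^4; let h(z) = z^5 + 10 so f = g + h
Step 3: On |z| = 1: |g| = 12 and |h| <= 1 + 10 = 11
Step 4: Since 12 > 11, |h| < |g| on |z| = 1, so by Rouche f has the same number of zeros as g inside |z| < 1
Step 5: g(z) = 12z^4 has 4 zeros (at the origin, multiplicity 4) inside |z| < 1. Answer = 4

4


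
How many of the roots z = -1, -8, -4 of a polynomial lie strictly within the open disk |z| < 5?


Step 1: Check each root:
  z = -1: |-1| = 1 < 5
  z = -8: |-8| = 8 >= 5
  z = -4: |-4| = 4 < 5
Step 2: Count = 2

2


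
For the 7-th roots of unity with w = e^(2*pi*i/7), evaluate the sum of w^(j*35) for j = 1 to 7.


Step 1: The sum sum_{j=1}^{n} w^(k*j) equals n if n | k, else 0.
Step 2: Here n = 7, k = 35
Step 3: Does n divide k? 7 | 35 -> True
Step 4: Sum = 7

7


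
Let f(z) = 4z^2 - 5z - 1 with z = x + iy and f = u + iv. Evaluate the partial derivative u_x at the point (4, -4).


Step 1: f(z) = 4(x+iy)^2 - 5(x+iy) - 1
Step 2: u = 4(x^2 - y^2) - 5x - 1
Step 3: u_x = 8x - 5
Step 4: At (4, -4): u_x = 32 - 5 = 27

27


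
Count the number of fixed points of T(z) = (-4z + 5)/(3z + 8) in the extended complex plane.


Step 1: Fixed points satisfy T(z) = z
Step 2: 3z^2 + 12z - 5 = 0
Step 3: Discriminant = 12^2 - 4*3*(-5) = 204
Step 4: Number of fixed points = 2

2


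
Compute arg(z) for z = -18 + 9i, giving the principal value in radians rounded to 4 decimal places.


Step 1: z = -18 + 9i
Step 2: arg(z) = atan2(9, -18)
Step 3: arg(z) = 2.6779

2.6779


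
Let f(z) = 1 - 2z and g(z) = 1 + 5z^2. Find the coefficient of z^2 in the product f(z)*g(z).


Step 1: z^2 term in f*g comes from: (1)*(5z^2) + (-2z)*(0) + (0)*(1)
Step 2: = 5 + 0 + 0
Step 3: = 5

5


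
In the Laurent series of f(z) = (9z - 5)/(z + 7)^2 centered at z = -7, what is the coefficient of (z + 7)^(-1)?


Step 1: Write the numerator in powers of (z + 7): 9z - 5 = 9(z + 7) + (9*(-7) - 5) = 9(z + 7) - 68
Step 2: Divide by (z + 7)^2: f(z) = -68(z + 7)^(-2) + 9(z + 7)^(-1)
Step 3: This finite sum is the Laurent series of f about z = -7.
Step 4: Coefficient of (z + 7)^(-1) = coefficient of (z + 7) in the re-centred numerator = 9

9


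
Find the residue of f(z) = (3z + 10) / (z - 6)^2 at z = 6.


Step 1: Pole of order 2 at z = 6
Step 2: Res = lim d/dz [(z - 6)^2 * f(z)] as z -> 6
Step 3: (z - 6)^2 * f(z) = 3z + 10
Step 4: d/dz[3z + 10] = 3

3


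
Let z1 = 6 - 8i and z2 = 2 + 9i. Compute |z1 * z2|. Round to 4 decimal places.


Step 1: |z1| = sqrt(6^2 + (-8)^2) = sqrt(100)
Step 2: |z2| = sqrt(2^2 + 9^2) = sqrt(85)
Step 3: |z1*z2| = |z1|*|z2| = sqrt(100) * sqrt(85) = sqrt(100 * 85) = sqrt(8500)
Step 4: = 92.1954

92.1954


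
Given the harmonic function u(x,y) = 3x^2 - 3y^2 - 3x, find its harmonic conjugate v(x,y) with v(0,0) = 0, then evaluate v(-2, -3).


Step 1: v_x = -u_y = 6y + 0
Step 2: v_y = u_x = 6x - 3
Step 3: v = 6xy - 3y + C
Step 4: v(0,0) = 0 => C = 0
Step 5: v(-2, -3) = 45

45


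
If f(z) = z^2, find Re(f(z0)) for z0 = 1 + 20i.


Step 1: z0 = 1 + 20i
Step 2: z0^2 = 1^2 - 20^2 + 40i
Step 3: real part = 1 - 400 = -399

-399


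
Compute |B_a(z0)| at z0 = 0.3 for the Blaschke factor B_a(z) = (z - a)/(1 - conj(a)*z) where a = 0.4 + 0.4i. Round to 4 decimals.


Step 1: Numerator z0 - a = 0.3 - (0.4 + 0.4i) = -0.1 - 0.4i
Step 2: Denominator 1 - conj(a)*z0 = 1 - (0.4 - 0.4i)*0.3 = 0.88 + 0.12i
Step 3: |z0 - a|^2 = (-0.1)^2 + (-0.4)^2 = 0.17; |1 - conj(a)*z0|^2 = 0.88^2 + 0.12^2 = 0.7888
Step 4: |B_a(0.3)| = sqrt(0.17 / 0.7888) = sqrt(0.215517)
Step 5: = 0.4642

0.4642


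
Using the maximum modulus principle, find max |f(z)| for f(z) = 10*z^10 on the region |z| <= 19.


Step 1: On |z| = 19, |f(z)| = 10 * |z|^10 = 10 * 19^10
Step 2: By maximum modulus principle, maximum is on boundary.
Step 3: Maximum = 10 * 6131066257801 = 61310662578010

61310662578010


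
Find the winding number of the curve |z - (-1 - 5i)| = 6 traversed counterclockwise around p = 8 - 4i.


Step 1: Center c = (-1, -5), radius = 6
Step 2: |p - c|^2 = 9^2 + 1^2 = 82
Step 3: r^2 = 36
Step 4: |p-c| > r so winding number = 0

0


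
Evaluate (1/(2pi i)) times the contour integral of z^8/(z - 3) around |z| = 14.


Step 1: f(z) = z^8, a = 3 is inside |z| = 14
Step 2: By Cauchy integral formula: (1/(2pi*i)) * integral = f(a)
Step 3: f(3) = 3^8 = 6561

6561


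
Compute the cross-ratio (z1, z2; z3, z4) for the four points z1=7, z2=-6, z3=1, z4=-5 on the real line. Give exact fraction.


Step 1: (z1-z3)(z2-z4) = 6 * (-1) = -6
Step 2: (z1-z4)(z2-z3) = 12 * (-7) = -84
Step 3: Cross-ratio = 6/84 = 1/14

1/14


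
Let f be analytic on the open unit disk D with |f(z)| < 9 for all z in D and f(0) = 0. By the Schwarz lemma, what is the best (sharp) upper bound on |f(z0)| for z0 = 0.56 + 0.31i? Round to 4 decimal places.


Step 1: g = f/9 maps D -> D with g(0) = 0, so by the Schwarz lemma |g(z)| <= |z|, i.e. |f(z)| <= 9|z|; this is sharp (f(z) = 9z).
Step 2: |z0|^2 = 0.56^2 + 0.31^2 = 0.4097
Step 3: |z0| = sqrt(0.4097) = 0.640078
Step 4: Best bound = 9 * |z0| = 9 * 0.640078 = 5.7607

5.7607


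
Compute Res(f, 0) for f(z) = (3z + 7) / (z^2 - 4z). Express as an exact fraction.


Step 1: Q(z) = z^2 - 4z = (z)(z - 4)
Step 2: Q'(z) = 2z - 4
Step 3: Q'(0) = -4, P(0) = 7
Step 4: Res = P(0)/Q'(0) = 7/(-4) = -7/4

-7/4


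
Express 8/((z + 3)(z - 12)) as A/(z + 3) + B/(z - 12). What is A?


Step 1: Multiply both sides by (z + 3) and set z = -3
Step 2: A = 8 / (-3 - 12)
Step 3: A = 8 / (-15)
Step 4: A = -8/15

-8/15


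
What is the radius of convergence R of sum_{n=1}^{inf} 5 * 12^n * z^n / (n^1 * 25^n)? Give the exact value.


Step 1: General term a_n = 5 * 12^n / (n^1 * 25^n)
Step 2: By the root test, |a_n|^(1/n) = 5^(1/n) * 12 / (n^(1/n) * 25) -> 12/25 as n -> infinity (since 5^(1/n) -> 1 and n^(1/n) -> 1)
Step 3: R = 1/lim|a_n|^(1/n) = 25/12

25/12


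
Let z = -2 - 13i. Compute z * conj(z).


Step 1: conj(z) = -2 + 13i
Step 2: z * conj(z) = (-2)^2 + (-13)^2
Step 3: = 4 + 169 = 173

173


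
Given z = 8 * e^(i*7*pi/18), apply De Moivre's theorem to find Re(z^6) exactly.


Step 1: By De Moivre's theorem, z^6 = 8^6 * e^(i*6*7*pi/18) = 262144 * (cos(7*pi/3) + i*sin(7*pi/3))
Step 2: |z|^6 = 8^6 = 262144
Step 3: Reduce the angle mod 2*pi: 7*pi/3 - 2*pi = pi/3
Step 4: cos(pi/3) = 1/2
Step 5: Re(z^6) = 262144 * 1/2 = 131072

131072


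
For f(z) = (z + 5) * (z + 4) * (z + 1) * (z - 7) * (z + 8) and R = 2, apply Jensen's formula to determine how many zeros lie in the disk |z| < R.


Jensen's formula: (1/2pi)*integral log|f(Re^it)|dt = log|f(0)| + sum_{|a_k|<R} log(R/|a_k|)
Step 1: f(0) = 5 * 4 * 1 * (-7) * 8 = -1120
Step 2: log|f(0)| = log|-5| + log|-4| + log|-1| + log|7| + log|-8| = 7.0211
Step 3: Zeros inside |z| < 2: -1
Step 4: Jensen sum = log(2/1) = 0.6931
Step 5: n(R) = number of terms in the Jensen sum = count of zeros inside |z| < 2 = 1

1


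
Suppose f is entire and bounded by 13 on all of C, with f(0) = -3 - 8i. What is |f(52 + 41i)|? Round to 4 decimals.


Step 1: By Liouville's theorem, a bounded entire function is constant.
Step 2: f(z) = f(0) = -3 - 8i for all z.
Step 3: |f(w)| = |-3 - 8i| = sqrt(9 + 64)
Step 4: = 8.544

8.544


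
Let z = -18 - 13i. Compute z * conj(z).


Step 1: conj(z) = -18 + 13i
Step 2: z * conj(z) = (-18)^2 + (-13)^2
Step 3: = 324 + 169 = 493

493


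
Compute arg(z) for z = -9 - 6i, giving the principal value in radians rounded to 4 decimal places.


Step 1: z = -9 - 6i
Step 2: arg(z) = atan2(-6, -9)
Step 3: arg(z) = -2.5536

-2.5536


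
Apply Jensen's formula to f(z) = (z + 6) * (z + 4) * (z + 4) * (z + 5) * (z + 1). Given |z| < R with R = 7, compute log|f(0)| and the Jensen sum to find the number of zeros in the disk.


Jensen's formula: (1/2pi)*integral log|f(Re^it)|dt = log|f(0)| + sum_{|a_k|<R} log(R/|a_k|)
Step 1: f(0) = 6 * 4 * 4 * 5 * 1 = 480
Step 2: log|f(0)| = log|-6| + log|-4| + log|-4| + log|-5| + log|-1| = 6.1738
Step 3: Zeros inside |z| < 7: -6, -4, -4, -5, -1
Step 4: Jensen sum = log(7/6) + log(7/4) + log(7/4) + log(7/5) + log(7/1) = 3.5558
Step 5: n(R) = number of terms in the Jensen sum = count of zeros inside |z| < 7 = 5

5


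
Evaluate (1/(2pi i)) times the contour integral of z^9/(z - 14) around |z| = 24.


Step 1: f(z) = z^9, a = 14 is inside |z| = 24
Step 2: By Cauchy integral formula: (1/(2pi*i)) * integral = f(a)
Step 3: f(14) = 14^9 = 20661046784

20661046784


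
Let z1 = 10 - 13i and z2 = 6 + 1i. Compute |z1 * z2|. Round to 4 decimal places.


Step 1: |z1| = sqrt(10^2 + (-13)^2) = sqrt(269)
Step 2: |z2| = sqrt(6^2 + 1^2) = sqrt(37)
Step 3: |z1*z2| = |z1|*|z2| = sqrt(269) * sqrt(37) = sqrt(269 * 37) = sqrt(9953)
Step 4: = 99.7647

99.7647


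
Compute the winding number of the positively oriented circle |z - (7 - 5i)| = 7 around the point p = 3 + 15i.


Step 1: Center c = (7, -5), radius = 7
Step 2: |p - c|^2 = (-4)^2 + 20^2 = 416
Step 3: r^2 = 49
Step 4: |p-c| > r so winding number = 0

0


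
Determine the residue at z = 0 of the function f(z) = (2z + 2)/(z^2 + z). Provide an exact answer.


Step 1: Q(z) = z^2 + z = (z)(z + 1)
Step 2: Q'(z) = 2z + 1
Step 3: Q'(0) = 1, P(0) = 2
Step 4: Res = P(0)/Q'(0) = 2/1 = 2

2


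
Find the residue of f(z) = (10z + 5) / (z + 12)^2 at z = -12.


Step 1: Pole of order 2 at z = -12
Step 2: Res = lim d/dz [(z + 12)^2 * f(z)] as z -> -12
Step 3: (z + 12)^2 * f(z) = 10z + 5
Step 4: d/dz[10z + 5] = 10

10


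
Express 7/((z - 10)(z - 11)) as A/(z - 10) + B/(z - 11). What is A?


Step 1: Multiply both sides by (z - 10) and set z = 10
Step 2: A = 7 / (10 - 11)
Step 3: A = 7 / (-1)
Step 4: A = -7

-7


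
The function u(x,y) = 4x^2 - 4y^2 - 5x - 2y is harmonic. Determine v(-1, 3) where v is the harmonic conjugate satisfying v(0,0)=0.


Step 1: v_x = -u_y = 8y + 2
Step 2: v_y = u_x = 8x - 5
Step 3: v = 8xy + 2x - 5y + C
Step 4: v(0,0) = 0 => C = 0
Step 5: v(-1, 3) = -41

-41


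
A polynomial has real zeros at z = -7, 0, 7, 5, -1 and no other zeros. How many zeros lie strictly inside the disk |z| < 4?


Step 1: Check each root:
  z = -7: |-7| = 7 >= 4
  z = 0: |0| = 0 < 4
  z = 7: |7| = 7 >= 4
  z = 5: |5| = 5 >= 4
  z = -1: |-1| = 1 < 4
Step 2: Count = 2

2


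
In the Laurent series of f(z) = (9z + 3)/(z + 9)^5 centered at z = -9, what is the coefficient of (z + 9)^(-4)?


Step 1: Write the numerator in powers of (z + 9): 9z + 3 = 9(z + 9) + (9*(-9) + 3) = 9(z + 9) - 78
Step 2: Divide by (z + 9)^5: f(z) = -78(z + 9)^(-5) + 9(z + 9)^(-4)
Step 3: This finite sum is the Laurent series of f about z = -9.
Step 4: Coefficient of (z + 9)^(-4) = coefficient of (z + 9) in the re-centred numerator = 9

9


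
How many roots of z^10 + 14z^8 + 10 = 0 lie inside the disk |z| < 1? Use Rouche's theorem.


Step 1: On |z| = 1 the three terms have sizes |z^10| = 1^10 = 1, |14z^8| = 14*1^8 = 14, |10| = 10
Step 2: The dominant term is g(z) = 14z^8; let h(z) = z^10 + 10 so f = g + h
Step 3: On |z| = 1: |g| = 14 and |h| <= 1 + 10 = 11
Step 4: Since 14 > 11, |h| < |g| on |z| = 1, so by Rouche f has the same number of zeros as g inside |z| < 1
Step 5: g(z) = 14z^8 has 8 zeros (at the origin, multiplicity 8) inside |z| < 1. Answer = 8

8


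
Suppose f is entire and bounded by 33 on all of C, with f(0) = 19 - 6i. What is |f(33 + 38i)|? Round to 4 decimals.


Step 1: By Liouville's theorem, a bounded entire function is constant.
Step 2: f(z) = f(0) = 19 - 6i for all z.
Step 3: |f(w)| = |19 - 6i| = sqrt(361 + 36)
Step 4: = 19.9249

19.9249


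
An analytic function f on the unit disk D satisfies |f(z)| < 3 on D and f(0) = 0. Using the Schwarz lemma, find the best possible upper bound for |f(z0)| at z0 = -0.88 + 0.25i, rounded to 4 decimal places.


Step 1: g = f/3 maps D -> D with g(0) = 0, so by the Schwarz lemma |g(z)| <= |z|, i.e. |f(z)| <= 3|z|; this is sharp (f(z) = 3z).
Step 2: |z0|^2 = (-0.88)^2 + 0.25^2 = 0.8369
Step 3: |z0| = sqrt(0.8369) = 0.914822
Step 4: Best bound = 3 * |z0| = 3 * 0.914822 = 2.7445

2.7445


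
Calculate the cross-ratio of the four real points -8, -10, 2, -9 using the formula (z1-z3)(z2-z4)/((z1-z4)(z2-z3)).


Step 1: (z1-z3)(z2-z4) = (-10) * (-1) = 10
Step 2: (z1-z4)(z2-z3) = 1 * (-12) = -12
Step 3: Cross-ratio = -10/12 = -5/6

-5/6


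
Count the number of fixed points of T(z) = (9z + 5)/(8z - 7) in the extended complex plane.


Step 1: Fixed points satisfy T(z) = z
Step 2: 8z^2 - 16z - 5 = 0
Step 3: Discriminant = (-16)^2 - 4*8*(-5) = 416
Step 4: Number of fixed points = 2

2


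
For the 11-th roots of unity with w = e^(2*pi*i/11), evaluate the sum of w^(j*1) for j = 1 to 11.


Step 1: The sum sum_{j=1}^{n} w^(k*j) equals n if n | k, else 0.
Step 2: Here n = 11, k = 1
Step 3: Does n divide k? 11 | 1 -> False
Step 4: Sum = 0

0


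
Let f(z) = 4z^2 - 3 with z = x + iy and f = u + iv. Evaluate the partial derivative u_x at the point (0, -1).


Step 1: f(z) = 4(x+iy)^2 - 3
Step 2: u = 4(x^2 - y^2) - 3
Step 3: u_x = 8x + 0
Step 4: At (0, -1): u_x = 0 + 0 = 0

0


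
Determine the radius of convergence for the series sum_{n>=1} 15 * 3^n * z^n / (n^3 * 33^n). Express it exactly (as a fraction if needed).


Step 1: General term a_n = 15 * 3^n / (n^3 * 33^n)
Step 2: By the root test, |a_n|^(1/n) = 15^(1/n) * 3 / (n^(3/n) * 33) -> 3/33 as n -> infinity (since 15^(1/n) -> 1 and n^(3/n) -> 1)
Step 3: R = 1/lim|a_n|^(1/n) = 33/3 = 11

11


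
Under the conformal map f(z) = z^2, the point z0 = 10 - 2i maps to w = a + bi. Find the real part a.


Step 1: z0 = 10 - 2i
Step 2: z0^2 = 10^2 - (-2)^2 - 40i
Step 3: real part = 100 - 4 = 96

96


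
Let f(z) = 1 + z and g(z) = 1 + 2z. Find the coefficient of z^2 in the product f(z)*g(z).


Step 1: z^2 term in f*g comes from: (1)*(0) + (z)*(2z) + (0)*(1)
Step 2: = 0 + 2 + 0
Step 3: = 2

2


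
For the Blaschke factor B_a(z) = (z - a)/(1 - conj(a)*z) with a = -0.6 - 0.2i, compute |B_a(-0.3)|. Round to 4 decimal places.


Step 1: Numerator z0 - a = -0.3 - (-0.6 - 0.2i) = 0.3 + 0.2i
Step 2: Denominator 1 - conj(a)*z0 = 1 - (-0.6 + 0.2i)*(-0.3) = 0.82 + 0.06i
Step 3: |z0 - a|^2 = 0.3^2 + 0.2^2 = 0.13; |1 - conj(a)*z0|^2 = 0.82^2 + 0.06^2 = 0.676
Step 4: |B_a(-0.3)| = sqrt(0.13 / 0.676) = sqrt(0.192308)
Step 5: = 0.4385

0.4385


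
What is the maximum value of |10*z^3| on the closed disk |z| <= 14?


Step 1: On |z| = 14, |f(z)| = 10 * |z|^3 = 10 * 14^3
Step 2: By maximum modulus principle, maximum is on boundary.
Step 3: Maximum = 10 * 2744 = 27440

27440


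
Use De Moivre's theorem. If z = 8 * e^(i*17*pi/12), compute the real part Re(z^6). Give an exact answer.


Step 1: By De Moivre's theorem, z^6 = 8^6 * e^(i*6*17*pi/12) = 262144 * (cos(17*pi/2) + i*sin(17*pi/2))
Step 2: |z|^6 = 8^6 = 262144
Step 3: Reduce the angle mod 2*pi: 17*pi/2 - 8*pi = pi/2
Step 4: cos(pi/2) = 0
Step 5: Re(z^6) = 262144 * 0 = 0

0


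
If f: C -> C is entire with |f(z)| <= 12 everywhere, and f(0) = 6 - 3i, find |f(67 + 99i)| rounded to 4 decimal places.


Step 1: By Liouville's theorem, a bounded entire function is constant.
Step 2: f(z) = f(0) = 6 - 3i for all z.
Step 3: |f(w)| = |6 - 3i| = sqrt(36 + 9)
Step 4: = 6.7082

6.7082


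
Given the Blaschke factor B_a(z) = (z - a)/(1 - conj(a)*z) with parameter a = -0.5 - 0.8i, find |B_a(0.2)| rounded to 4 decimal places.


Step 1: Numerator z0 - a = 0.2 - (-0.5 - 0.8i) = 0.7 + 0.8i
Step 2: Denominator 1 - conj(a)*z0 = 1 - (-0.5 + 0.8i)*0.2 = 1.1 - 0.16i
Step 3: |z0 - a|^2 = 0.7^2 + 0.8^2 = 1.13; |1 - conj(a)*z0|^2 = 1.1^2 + (-0.16)^2 = 1.2356
Step 4: |B_a(0.2)| = sqrt(1.13 / 1.2356) = sqrt(0.914535)
Step 5: = 0.9563

0.9563


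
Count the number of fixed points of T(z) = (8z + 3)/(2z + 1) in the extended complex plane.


Step 1: Fixed points satisfy T(z) = z
Step 2: 2z^2 - 7z - 3 = 0
Step 3: Discriminant = (-7)^2 - 4*2*(-3) = 73
Step 4: Number of fixed points = 2

2


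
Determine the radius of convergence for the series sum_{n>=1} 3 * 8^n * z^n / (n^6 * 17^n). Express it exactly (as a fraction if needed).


Step 1: General term a_n = 3 * 8^n / (n^6 * 17^n)
Step 2: By the root test, |a_n|^(1/n) = 3^(1/n) * 8 / (n^(6/n) * 17) -> 8/17 as n -> infinity (since 3^(1/n) -> 1 and n^(6/n) -> 1)
Step 3: R = 1/lim|a_n|^(1/n) = 17/8

17/8


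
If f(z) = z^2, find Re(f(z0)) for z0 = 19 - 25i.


Step 1: z0 = 19 - 25i
Step 2: z0^2 = 19^2 - (-25)^2 - 950i
Step 3: real part = 361 - 625 = -264

-264


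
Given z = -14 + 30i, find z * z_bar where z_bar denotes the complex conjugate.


Step 1: conj(z) = -14 - 30i
Step 2: z * conj(z) = (-14)^2 + 30^2
Step 3: = 196 + 900 = 1096

1096


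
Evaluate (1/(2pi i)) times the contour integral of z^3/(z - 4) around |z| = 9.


Step 1: f(z) = z^3, a = 4 is inside |z| = 9
Step 2: By Cauchy integral formula: (1/(2pi*i)) * integral = f(a)
Step 3: f(4) = 4^3 = 64

64


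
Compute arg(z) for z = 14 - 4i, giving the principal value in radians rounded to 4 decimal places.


Step 1: z = 14 - 4i
Step 2: arg(z) = atan2(-4, 14)
Step 3: arg(z) = -0.2783

-0.2783


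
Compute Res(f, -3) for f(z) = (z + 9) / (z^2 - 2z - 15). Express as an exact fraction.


Step 1: Q(z) = z^2 - 2z - 15 = (z + 3)(z - 5)
Step 2: Q'(z) = 2z - 2
Step 3: Q'(-3) = -8, P(-3) = 6
Step 4: Res = P(-3)/Q'(-3) = 6/(-8) = -3/4

-3/4


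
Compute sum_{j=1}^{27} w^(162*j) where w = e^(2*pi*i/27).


Step 1: The sum sum_{j=1}^{n} w^(k*j) equals n if n | k, else 0.
Step 2: Here n = 27, k = 162
Step 3: Does n divide k? 27 | 162 -> True
Step 4: Sum = 27

27


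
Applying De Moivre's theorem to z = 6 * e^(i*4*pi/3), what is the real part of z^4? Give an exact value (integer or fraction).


Step 1: By De Moivre's theorem, z^4 = 6^4 * e^(i*4*4*pi/3) = 1296 * (cos(16*pi/3) + i*sin(16*pi/3))
Step 2: |z|^4 = 6^4 = 1296
Step 3: Reduce the angle mod 2*pi: 16*pi/3 - 4*pi = 4*pi/3
Step 4: cos(4*pi/3) = -1/2
Step 5: Re(z^4) = 1296 * (-1/2) = -648

-648


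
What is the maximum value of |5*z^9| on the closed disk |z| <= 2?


Step 1: On |z| = 2, |f(z)| = 5 * |z|^9 = 5 * 2^9
Step 2: By maximum modulus principle, maximum is on boundary.
Step 3: Maximum = 5 * 512 = 2560

2560


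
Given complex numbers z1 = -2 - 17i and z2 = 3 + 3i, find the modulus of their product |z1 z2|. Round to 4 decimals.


Step 1: |z1| = sqrt((-2)^2 + (-17)^2) = sqrt(293)
Step 2: |z2| = sqrt(3^2 + 3^2) = sqrt(18)
Step 3: |z1*z2| = |z1|*|z2| = sqrt(293) * sqrt(18) = sqrt(293 * 18) = sqrt(5274)
Step 4: = 72.6223

72.6223


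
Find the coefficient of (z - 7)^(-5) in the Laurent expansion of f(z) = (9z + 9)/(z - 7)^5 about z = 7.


Step 1: Write the numerator in powers of (z - 7): 9z + 9 = 9(z - 7) + (9*7 + 9) = 9(z - 7) + 72
Step 2: Divide by (z - 7)^5: f(z) = 72(z - 7)^(-5) + 9(z - 7)^(-4)
Step 3: This finite sum is the Laurent series of f about z = 7.
Step 4: Coefficient of (z - 7)^(-5) = 9*7 + 9 = 72

72


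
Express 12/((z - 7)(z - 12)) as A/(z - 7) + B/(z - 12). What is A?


Step 1: Multiply both sides by (z - 7) and set z = 7
Step 2: A = 12 / (7 - 12)
Step 3: A = 12 / (-5)
Step 4: A = -12/5

-12/5


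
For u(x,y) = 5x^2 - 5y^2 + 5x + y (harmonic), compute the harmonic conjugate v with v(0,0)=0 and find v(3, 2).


Step 1: v_x = -u_y = 10y - 1
Step 2: v_y = u_x = 10x + 5
Step 3: v = 10xy - x + 5y + C
Step 4: v(0,0) = 0 => C = 0
Step 5: v(3, 2) = 67

67


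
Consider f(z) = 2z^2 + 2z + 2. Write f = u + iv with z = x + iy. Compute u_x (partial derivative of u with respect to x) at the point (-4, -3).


Step 1: f(z) = 2(x+iy)^2 + 2(x+iy) + 2
Step 2: u = 2(x^2 - y^2) + 2x + 2
Step 3: u_x = 4x + 2
Step 4: At (-4, -3): u_x = -16 + 2 = -14

-14


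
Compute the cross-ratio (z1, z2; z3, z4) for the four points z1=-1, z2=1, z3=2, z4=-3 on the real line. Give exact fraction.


Step 1: (z1-z3)(z2-z4) = (-3) * 4 = -12
Step 2: (z1-z4)(z2-z3) = 2 * (-1) = -2
Step 3: Cross-ratio = 12/2 = 6

6


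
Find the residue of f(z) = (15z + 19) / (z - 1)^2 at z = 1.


Step 1: Pole of order 2 at z = 1
Step 2: Res = lim d/dz [(z - 1)^2 * f(z)] as z -> 1
Step 3: (z - 1)^2 * f(z) = 15z + 19
Step 4: d/dz[15z + 19] = 15

15


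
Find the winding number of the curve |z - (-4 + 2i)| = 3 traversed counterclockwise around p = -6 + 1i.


Step 1: Center c = (-4, 2), radius = 3
Step 2: |p - c|^2 = (-2)^2 + (-1)^2 = 5
Step 3: r^2 = 9
Step 4: |p-c| < r so winding number = 1

1


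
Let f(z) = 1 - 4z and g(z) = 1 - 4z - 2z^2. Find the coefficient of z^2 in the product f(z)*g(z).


Step 1: z^2 term in f*g comes from: (1)*(-2z^2) + (-4z)*(-4z) + (0)*(1)
Step 2: = -2 + 16 + 0
Step 3: = 14

14


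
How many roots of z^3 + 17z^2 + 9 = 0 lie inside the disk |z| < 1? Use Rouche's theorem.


Step 1: On |z| = 1 the three terms have sizes |z^3| = 1^3 = 1, |17z^2| = 17*1^2 = 17, |9| = 9
Step 2: The dominant term is g(z) = 17z^2; let h(z) = z^3 + 9 so f = g + h
Step 3: On |z| = 1: |g| = 17 and |h| <= 1 + 9 = 10
Step 4: Since 17 > 10, |h| < |g| on |z| = 1, so by Rouche f has the same number of zeros as g inside |z| < 1
Step 5: g(z) = 17z^2 has 2 zeros (at the origin, multiplicity 2) inside |z| < 1. Answer = 2

2


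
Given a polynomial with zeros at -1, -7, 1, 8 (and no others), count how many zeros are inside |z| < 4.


Step 1: Check each root:
  z = -1: |-1| = 1 < 4
  z = -7: |-7| = 7 >= 4
  z = 1: |1| = 1 < 4
  z = 8: |8| = 8 >= 4
Step 2: Count = 2

2


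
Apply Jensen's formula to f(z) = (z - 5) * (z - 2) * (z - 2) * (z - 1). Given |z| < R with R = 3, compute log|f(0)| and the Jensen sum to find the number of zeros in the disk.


Jensen's formula: (1/2pi)*integral log|f(Re^it)|dt = log|f(0)| + sum_{|a_k|<R} log(R/|a_k|)
Step 1: f(0) = (-5) * (-2) * (-2) * (-1) = 20
Step 2: log|f(0)| = log|5| + log|2| + log|2| + log|1| = 2.9957
Step 3: Zeros inside |z| < 3: 2, 2, 1
Step 4: Jensen sum = log(3/2) + log(3/2) + log(3/1) = 1.9095
Step 5: n(R) = number of terms in the Jensen sum = count of zeros inside |z| < 3 = 3

3
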